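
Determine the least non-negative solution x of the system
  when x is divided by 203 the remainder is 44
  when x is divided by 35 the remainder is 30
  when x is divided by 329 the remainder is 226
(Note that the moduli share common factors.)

40035

Combine the congruences pairwise.
gcd(203, 35) = 7 and 7 | (30 − 44), so the pair is consistent; merging gives x ≡ 450 (mod 1015), where 1015 = lcm(203, 35).
gcd(1015, 329) = 7 and 7 | (226 − 450), so the pair is consistent; merging gives x ≡ 40035 (mod 47705), where 47705 = lcm(1015, 329).
The solution is unique modulo lcm(203, 35, 329) = 47705.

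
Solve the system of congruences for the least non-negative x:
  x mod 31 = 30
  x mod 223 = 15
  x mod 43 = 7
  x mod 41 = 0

Combine the congruences pairwise.
From x ≡ 30 (mod 31) write x = 30 + 31t. Substituting into x ≡ 15 (mod 223) gives 31t ≡ 208 (mod 223), and since 31⁻¹ ≡ 36 (mod 223), t ≡ 129. Hence x ≡ 30 + 31·129 = 4029 (mod 6913).
From x ≡ 4029 (mod 6913) write x = 4029 + 6913t. Substituting into x ≡ 7 (mod 43) gives 6913t ≡ 20 (mod 43), and since 33⁻¹ ≡ 30 (mod 43), t ≡ 41. Hence x ≡ 4029 + 6913·41 = 287462 (mod 297259).
From x ≡ 287462 (mod 297259) write x = 287462 + 297259t. Substituting into x ≡ 0 (mod 41) gives 297259t ≡ 30 (mod 41), and since 9⁻¹ ≡ 32 (mod 41), t ≡ 17. Hence x ≡ 287462 + 297259·17 = 5340865 (mod 12187619).

5340865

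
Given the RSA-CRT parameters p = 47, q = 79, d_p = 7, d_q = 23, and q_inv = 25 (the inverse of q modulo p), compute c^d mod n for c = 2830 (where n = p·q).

m₁ = c^(d_p) mod p: c ≡ 10 (mod 47), and 10^7 mod 47 = 45.
m₂ = c^(d_q) mod q: c ≡ 65 (mod 79), and 65^23 mod 79 = 64.
h = q_inv·(m₁ − m₂) mod p = 25·(45 − 64) mod 47 = 42.
m = m₂ + h·q = 64 + 42·79 = 3382.

3382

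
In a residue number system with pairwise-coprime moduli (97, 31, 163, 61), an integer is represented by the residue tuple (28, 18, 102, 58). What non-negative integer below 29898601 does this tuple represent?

2006958

The moduli are pairwise coprime; N = 97·31·163·61 = 29898601.
N/97 = 308233; 308233 ≡ 64 (mod 97); 64·47 ≡ 1, so inverse 47.
N/31 = 964471; 964471 ≡ 30 (mod 31); 30·30 ≡ 1, so inverse 30.
N/163 = 183427; 183427 ≡ 52 (mod 163); 52·116 ≡ 1, so inverse 116.
N/61 = 490141; 490141 ≡ 6 (mod 61); 6·51 ≡ 1, so inverse 51.
x ≡ 28·308233·47 + 18·964471·30 + 102·183427·116 + 58·490141·51 = 4546594310.
4546594310 mod 29898601 = 2006958.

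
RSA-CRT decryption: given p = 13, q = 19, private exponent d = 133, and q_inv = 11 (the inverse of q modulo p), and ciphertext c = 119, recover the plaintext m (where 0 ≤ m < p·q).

d_p = d mod (p−1) = 133 mod 12 = 1; d_q = d mod (q−1) = 7.
m₁ = c^(d_p) mod p: c ≡ 2 (mod 13), and 2^1 mod 13 = 2.
m₂ = c^(d_q) mod q: c ≡ 5 (mod 19), and 5^7 mod 19 = 16.
h = q_inv·(m₁ − m₂) mod p = 11·(2 − 16) mod 13 = 2.
m = m₂ + h·q = 16 + 2·19 = 54.

54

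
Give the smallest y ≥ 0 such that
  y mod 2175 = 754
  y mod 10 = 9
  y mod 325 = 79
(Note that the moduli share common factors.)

Combine the congruences pairwise.
gcd(2175, 10) = 5 and 5 | (9 − 754), so the pair is consistent; merging gives y ≡ 2929 (mod 4350), where 4350 = lcm(2175, 10).
gcd(4350, 325) = 25 and 25 | (79 − 2929), so the pair is consistent; merging gives y ≡ 50779 (mod 56550), where 56550 = lcm(4350, 325).
The solution is unique modulo lcm(2175, 10, 325) = 56550.

50779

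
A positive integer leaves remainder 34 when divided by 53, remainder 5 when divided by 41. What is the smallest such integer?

87

From n ≡ 34 (mod 53) write n = 34 + 53t. Substituting into n ≡ 5 (mod 41) gives 53t ≡ 12 (mod 41), and since 12⁻¹ ≡ 24 (mod 41), t ≡ 1. Hence n ≡ 34 + 53·1 = 87 (mod 2173).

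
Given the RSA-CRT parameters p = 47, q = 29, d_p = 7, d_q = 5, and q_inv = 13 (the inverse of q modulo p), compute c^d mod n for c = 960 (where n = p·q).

214

m₁ = c^(d_p) mod p: c ≡ 20 (mod 47), and 20^7 mod 47 = 26.
m₂ = c^(d_q) mod q: c ≡ 3 (mod 29), and 3^5 mod 29 = 11.
h = q_inv·(m₁ − m₂) mod p = 13·(26 − 11) mod 47 = 7.
m = m₂ + h·q = 11 + 7·29 = 214.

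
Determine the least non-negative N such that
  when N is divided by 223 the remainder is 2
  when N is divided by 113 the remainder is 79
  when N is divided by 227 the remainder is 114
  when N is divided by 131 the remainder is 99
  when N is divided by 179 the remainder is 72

100602701149

The moduli are pairwise coprime; M = 223·113·227·131·179 = 134132336677.
M/223 = 601490299; 601490299 ≡ 204 (mod 223); 204·176 ≡ 1, so inverse 176.
M/113 = 1187011829; 1187011829 ≡ 52 (mod 113); 52·50 ≡ 1, so inverse 50.
M/227 = 590891351; 590891351 ≡ 136 (mod 227); 136·222 ≡ 1, so inverse 222.
M/131 = 1023910967; 1023910967 ≡ 33 (mod 131); 33·4 ≡ 1, so inverse 4.
M/179 = 749342663; 749342663 ≡ 154 (mod 179); 154·136 ≡ 1, so inverse 136.
N ≡ 2·601490299·176 + 79·1187011829·50 + 114·590891351·222 + 99·1023910967·4 + 72·749342663·136 = 27597731719934.
27597731719934 mod 134132336677 = 100602701149.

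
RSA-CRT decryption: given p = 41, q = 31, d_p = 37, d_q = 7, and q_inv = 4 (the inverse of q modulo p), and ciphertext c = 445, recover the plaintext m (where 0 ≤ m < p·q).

354

m₁ = c^(d_p) mod p: c ≡ 35 (mod 41), and 35^37 mod 41 = 26.
m₂ = c^(d_q) mod q: c ≡ 11 (mod 31), and 11^7 mod 31 = 13.
h = q_inv·(m₁ − m₂) mod p = 4·(26 − 13) mod 41 = 11.
m = m₂ + h·q = 13 + 11·31 = 354.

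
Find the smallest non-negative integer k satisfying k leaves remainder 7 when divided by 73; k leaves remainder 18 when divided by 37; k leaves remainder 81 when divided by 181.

4606

The moduli are pairwise coprime; N = 73·37·181 = 488881.
N/73 = 6697; 6697 ≡ 54 (mod 73); 54·23 ≡ 1, so inverse 23.
N/37 = 13213; 13213 ≡ 4 (mod 37); 4·28 ≡ 1, so inverse 28.
N/181 = 2701; 2701 ≡ 167 (mod 181); 167·168 ≡ 1, so inverse 168.
k ≡ 7·6697·23 + 18·13213·28 + 81·2701·168 = 44492777.
44492777 mod 488881 = 4606.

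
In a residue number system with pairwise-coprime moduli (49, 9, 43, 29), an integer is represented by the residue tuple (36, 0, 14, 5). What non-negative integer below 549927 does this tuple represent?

The moduli are pairwise coprime; N = 49·9·43·29 = 549927.
N/49 = 11223; 11223 ≡ 2 (mod 49); 2·25 ≡ 1, so inverse 25.
N/9 = 61103; 61103 ≡ 2 (mod 9); 2·5 ≡ 1, so inverse 5.
N/43 = 12789; 12789 ≡ 18 (mod 43); 18·12 ≡ 1, so inverse 12.
N/29 = 18963; 18963 ≡ 26 (mod 29); 26·19 ≡ 1, so inverse 19.
x ≡ 36·11223·25 + 0·61103·5 + 14·12789·12 + 5·18963·19 = 14050737.
14050737 mod 549927 = 302562.

302562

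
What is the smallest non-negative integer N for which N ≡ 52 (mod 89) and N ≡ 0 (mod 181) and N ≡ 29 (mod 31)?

Combine the congruences pairwise.
From N ≡ 52 (mod 89) write N = 52 + 89t. Substituting into N ≡ 0 (mod 181) gives 89t ≡ 129 (mod 181), and since 89⁻¹ ≡ 120 (mod 181), t ≡ 95. Hence N ≡ 52 + 89·95 = 8507 (mod 16109).
From N ≡ 8507 (mod 16109) write N = 8507 + 16109t. Substituting into N ≡ 29 (mod 31) gives 16109t ≡ 16 (mod 31), and since 20⁻¹ ≡ 14 (mod 31), t ≡ 7. Hence N ≡ 8507 + 16109·7 = 121270 (mod 499379).

121270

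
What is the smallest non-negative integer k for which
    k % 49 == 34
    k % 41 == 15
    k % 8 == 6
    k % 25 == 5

304030

Combine the congruences pairwise.
From k ≡ 34 (mod 49) write k = 34 + 49t. Substituting into k ≡ 15 (mod 41) gives 49t ≡ 22 (mod 41), and since 8⁻¹ ≡ 36 (mod 41), t ≡ 13. Hence k ≡ 34 + 49·13 = 671 (mod 2009).
From k ≡ 671 (mod 2009) write k = 671 + 2009t. Substituting into k ≡ 6 (mod 8) gives 2009t ≡ 7 (mod 8), and since 1⁻¹ ≡ 1 (mod 8), t ≡ 7. Hence k ≡ 671 + 2009·7 = 14734 (mod 16072).
From k ≡ 14734 (mod 16072) write k = 14734 + 16072t. Substituting into k ≡ 5 (mod 25) gives 16072t ≡ 21 (mod 25), and since 22⁻¹ ≡ 8 (mod 25), t ≡ 18. Hence k ≡ 14734 + 16072·18 = 304030 (mod 401800).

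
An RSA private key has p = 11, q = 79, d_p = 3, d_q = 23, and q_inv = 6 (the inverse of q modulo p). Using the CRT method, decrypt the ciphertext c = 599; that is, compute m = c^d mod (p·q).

m₁ = c^(d_p) mod p: c ≡ 5 (mod 11), and 5^3 mod 11 = 4.
m₂ = c^(d_q) mod q: c ≡ 46 (mod 79), and 46^23 mod 79 = 10.
h = q_inv·(m₁ − m₂) mod p = 6·(4 − 10) mod 11 = 8.
m = m₂ + h·q = 10 + 8·79 = 642.

642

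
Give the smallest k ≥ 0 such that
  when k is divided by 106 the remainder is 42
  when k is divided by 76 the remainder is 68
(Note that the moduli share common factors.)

1208

Combine the congruences pairwise.
gcd(106, 76) = 2 and 2 | (68 − 42), so the pair is consistent; merging gives k ≡ 1208 (mod 4028), where 4028 = lcm(106, 76).
The solution is unique modulo lcm(106, 76) = 4028.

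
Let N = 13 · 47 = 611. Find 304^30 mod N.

168

Mod 13: 304 ≡ 5; by Fermat, exponent reduces to 30 mod 12 = 6; 5^6 ≡ 12 (mod 13).
Mod 47: 304 ≡ 22; 22^30 ≡ 27 (mod 47).
Combine by CRT: x ≡ 12 (mod 13), x ≡ 27 (mod 47) ⇒ x ≡ 168 (mod 611).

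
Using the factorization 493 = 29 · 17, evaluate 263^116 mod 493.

16

Mod 29: 263 ≡ 2; by Fermat, exponent reduces to 116 mod 28 = 4; 2^4 ≡ 16 (mod 29).
Mod 17: 263 ≡ 8; by Fermat, exponent reduces to 116 mod 16 = 4; 8^4 ≡ 16 (mod 17).
Combine by CRT: x ≡ 16 (mod 29), x ≡ 16 (mod 17) ⇒ x ≡ 16 (mod 493).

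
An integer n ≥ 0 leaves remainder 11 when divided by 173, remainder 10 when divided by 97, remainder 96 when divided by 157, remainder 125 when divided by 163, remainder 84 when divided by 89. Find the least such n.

The moduli are pairwise coprime; M = 173·97·157·163·89 = 38220388819.
M/173 = 220927103; 220927103 ≡ 48 (mod 173); 48·155 ≡ 1, so inverse 155.
M/97 = 394024627; 394024627 ≡ 54 (mod 97); 54·9 ≡ 1, so inverse 9.
M/157 = 243441967; 243441967 ≡ 122 (mod 157); 122·148 ≡ 1, so inverse 148.
M/163 = 234480913; 234480913 ≡ 34 (mod 163); 34·24 ≡ 1, so inverse 24.
M/89 = 429442571; 429442571 ≡ 38 (mod 89); 38·82 ≡ 1, so inverse 82.
n ≡ 11·220927103·155 + 10·394024627·9 + 96·243441967·148 + 125·234480913·24 + 84·429442571·82 = 7532409562229.
7532409562229 mod 38220388819 = 2992964886.

2992964886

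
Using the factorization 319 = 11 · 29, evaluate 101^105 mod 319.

Mod 11: 101 ≡ 2; by Fermat, exponent reduces to 105 mod 10 = 5; 2^5 ≡ 10 (mod 11).
Mod 29: 101 ≡ 14; by Fermat, exponent reduces to 105 mod 28 = 21; 14^21 ≡ 17 (mod 29).
Combine by CRT: x ≡ 10 (mod 11), x ≡ 17 (mod 29) ⇒ x ≡ 307 (mod 319).

307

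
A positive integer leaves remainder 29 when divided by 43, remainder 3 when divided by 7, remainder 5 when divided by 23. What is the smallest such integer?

4329

From N ≡ 29 (mod 43) write N = 29 + 43t. Substituting into N ≡ 3 (mod 7) gives 43t ≡ 2 (mod 7), and since 1⁻¹ ≡ 1 (mod 7), t ≡ 2. Hence N ≡ 29 + 43·2 = 115 (mod 301).
From N ≡ 115 (mod 301) write N = 115 + 301t. Substituting into N ≡ 5 (mod 23) gives 301t ≡ 5 (mod 23), and since 2⁻¹ ≡ 12 (mod 23), t ≡ 14. Hence N ≡ 115 + 301·14 = 4329 (mod 6923).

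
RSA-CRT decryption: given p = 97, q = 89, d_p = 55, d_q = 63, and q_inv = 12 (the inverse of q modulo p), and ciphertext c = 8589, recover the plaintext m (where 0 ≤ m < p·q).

3301

m₁ = c^(d_p) mod p: c ≡ 53 (mod 97), and 53^55 mod 97 = 3.
m₂ = c^(d_q) mod q: c ≡ 45 (mod 89), and 45^63 mod 89 = 8.
h = q_inv·(m₁ − m₂) mod p = 12·(3 − 8) mod 97 = 37.
m = m₂ + h·q = 8 + 37·89 = 3301.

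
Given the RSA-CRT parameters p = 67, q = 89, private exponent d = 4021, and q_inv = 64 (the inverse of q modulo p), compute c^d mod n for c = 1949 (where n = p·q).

d_p = d mod (p−1) = 4021 mod 66 = 61; d_q = d mod (q−1) = 61.
m₁ = c^(d_p) mod p: c ≡ 6 (mod 67), and 6^61 mod 67 = 17.
m₂ = c^(d_q) mod q: c ≡ 80 (mod 89), and 80^61 mod 89 = 53.
h = q_inv·(m₁ − m₂) mod p = 64·(17 − 53) mod 67 = 41.
m = m₂ + h·q = 53 + 41·89 = 3702.

3702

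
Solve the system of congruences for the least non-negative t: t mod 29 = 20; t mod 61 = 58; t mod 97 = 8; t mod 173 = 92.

The moduli are pairwise coprime; N = 29·61·97·173 = 29685589.
N/29 = 1023641; 1023641 ≡ 28 (mod 29); 28·28 ≡ 1, so inverse 28.
N/61 = 486649; 486649 ≡ 52 (mod 61); 52·27 ≡ 1, so inverse 27.
N/97 = 306037; 306037 ≡ 2 (mod 97); 2·49 ≡ 1, so inverse 49.
N/173 = 171593; 171593 ≡ 150 (mod 173); 150·15 ≡ 1, so inverse 15.
t ≡ 20·1023641·28 + 58·486649·27 + 8·306037·49 + 92·171593·15 = 1692096138.
1692096138 mod 29685589 = 17565.

17565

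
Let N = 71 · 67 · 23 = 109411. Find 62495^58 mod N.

105657

Mod 71: 62495 ≡ 15; 15^58 ≡ 9 (mod 71).
Mod 67: 62495 ≡ 51; 51^58 ≡ 65 (mod 67).
Mod 23: 62495 ≡ 4; by Fermat, exponent reduces to 58 mod 22 = 14; 4^14 ≡ 18 (mod 23).
Combine by CRT: x ≡ 9 (mod 71), x ≡ 65 (mod 67), x ≡ 18 (mod 23) ⇒ x ≡ 105657 (mod 109411).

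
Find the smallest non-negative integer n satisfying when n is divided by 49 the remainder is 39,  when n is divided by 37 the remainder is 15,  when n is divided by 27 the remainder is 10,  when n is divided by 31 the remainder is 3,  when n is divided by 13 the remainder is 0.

Combine the congruences pairwise.
From n ≡ 39 (mod 49) write n = 39 + 49t. Substituting into n ≡ 15 (mod 37) gives 49t ≡ 13 (mod 37), and since 12⁻¹ ≡ 34 (mod 37), t ≡ 35. Hence n ≡ 39 + 49·35 = 1754 (mod 1813).
From n ≡ 1754 (mod 1813) write n = 1754 + 1813t. Substituting into n ≡ 10 (mod 27) gives 1813t ≡ 11 (mod 27), and since 4⁻¹ ≡ 7 (mod 27), t ≡ 23. Hence n ≡ 1754 + 1813·23 = 43453 (mod 48951).
From n ≡ 43453 (mod 48951) write n = 43453 + 48951t. Substituting into n ≡ 3 (mod 31) gives 48951t ≡ 12 (mod 31), and since 2⁻¹ ≡ 16 (mod 31), t ≡ 6. Hence n ≡ 43453 + 48951·6 = 337159 (mod 1517481).
From n ≡ 337159 (mod 1517481) write n = 337159 + 1517481t. Substituting into n ≡ 0 (mod 13) gives 1517481t ≡ 9 (mod 13), and since 4⁻¹ ≡ 10 (mod 13), t ≡ 12. Hence n ≡ 337159 + 1517481·12 = 18546931 (mod 19727253).

18546931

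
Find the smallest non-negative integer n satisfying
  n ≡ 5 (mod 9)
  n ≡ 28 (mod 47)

Combine the congruences pairwise.
From n ≡ 5 (mod 9) write n = 5 + 9t. Substituting into n ≡ 28 (mod 47) gives 9t ≡ 23 (mod 47), and since 9⁻¹ ≡ 21 (mod 47), t ≡ 13. Hence n ≡ 5 + 9·13 = 122 (mod 423).

122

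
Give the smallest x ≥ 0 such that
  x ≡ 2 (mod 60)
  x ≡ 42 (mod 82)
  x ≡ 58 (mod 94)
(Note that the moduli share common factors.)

41042

gcd(60, 82) = 2 and 2 | (42 − 2), so the pair is consistent; merging gives x ≡ 1682 (mod 2460), where 2460 = lcm(60, 82).
gcd(2460, 94) = 2 and 2 | (58 − 1682), so the pair is consistent; merging gives x ≡ 41042 (mod 115620), where 115620 = lcm(2460, 94).
The solution is unique modulo lcm(60, 82, 94) = 115620.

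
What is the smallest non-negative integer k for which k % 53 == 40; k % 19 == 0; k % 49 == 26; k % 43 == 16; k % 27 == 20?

1922933

From k ≡ 40 (mod 53) write k = 40 + 53t. Substituting into k ≡ 0 (mod 19) gives 53t ≡ 17 (mod 19), and since 15⁻¹ ≡ 14 (mod 19), t ≡ 10. Hence k ≡ 40 + 53·10 = 570 (mod 1007).
From k ≡ 570 (mod 1007) write k = 570 + 1007t. Substituting into k ≡ 26 (mod 49) gives 1007t ≡ 44 (mod 49), and since 27⁻¹ ≡ 20 (mod 49), t ≡ 47. Hence k ≡ 570 + 1007·47 = 47899 (mod 49343).
From k ≡ 47899 (mod 49343) write k = 47899 + 49343t. Substituting into k ≡ 16 (mod 43) gives 49343t ≡ 19 (mod 43), and since 22⁻¹ ≡ 2 (mod 43), t ≡ 38. Hence k ≡ 47899 + 49343·38 = 1922933 (mod 2121749).
From k ≡ 1922933 (mod 2121749) write k = 1922933 + 2121749t. Substituting into k ≡ 20 (mod 27) gives 2121749t ≡ 0 (mod 27), and since 8⁻¹ ≡ 17 (mod 27), t ≡ 0. Hence k ≡ 1922933 + 2121749·0 = 1922933 (mod 57287223).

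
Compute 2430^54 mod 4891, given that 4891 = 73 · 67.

2436

Mod 73: 2430 ≡ 21; 21^54 ≡ 27 (mod 73).
Mod 67: 2430 ≡ 18; 18^54 ≡ 24 (mod 67).
Combine by CRT: x ≡ 27 (mod 73), x ≡ 24 (mod 67) ⇒ x ≡ 2436 (mod 4891).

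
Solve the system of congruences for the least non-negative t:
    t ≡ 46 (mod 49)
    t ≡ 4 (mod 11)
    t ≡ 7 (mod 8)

The moduli are pairwise coprime; N = 49·11·8 = 4312.
N/49 = 88; 88 ≡ 39 (mod 49); 39·44 ≡ 1, so inverse 44.
N/11 = 392; 392 ≡ 7 (mod 11); 7·8 ≡ 1, so inverse 8.
N/8 = 539; 539 ≡ 3 (mod 8); 3·3 ≡ 1, so inverse 3.
t ≡ 46·88·44 + 4·392·8 + 7·539·3 = 201975.
201975 mod 4312 = 3623.

3623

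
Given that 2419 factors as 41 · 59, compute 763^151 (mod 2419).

1214

Mod 41: 763 ≡ 25; by Fermat, exponent reduces to 151 mod 40 = 31; 25^31 ≡ 25 (mod 41).
Mod 59: 763 ≡ 55; by Fermat, exponent reduces to 151 mod 58 = 35; 55^35 ≡ 34 (mod 59).
Combine by CRT: x ≡ 25 (mod 41), x ≡ 34 (mod 59) ⇒ x ≡ 1214 (mod 2419).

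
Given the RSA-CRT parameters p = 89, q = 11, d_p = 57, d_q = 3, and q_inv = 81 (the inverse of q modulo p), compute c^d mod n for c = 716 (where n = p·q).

m₁ = c^(d_p) mod p: c ≡ 4 (mod 89), and 4^57 mod 89 = 16.
m₂ = c^(d_q) mod q: c ≡ 1 (mod 11), and 1^3 mod 11 = 1.
h = q_inv·(m₁ − m₂) mod p = 81·(16 − 1) mod 89 = 58.
m = m₂ + h·q = 1 + 58·11 = 639.

639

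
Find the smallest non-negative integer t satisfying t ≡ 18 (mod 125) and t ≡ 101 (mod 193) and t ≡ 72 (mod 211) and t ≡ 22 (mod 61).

The moduli are pairwise coprime; N = 125·193·211·61 = 310512875.
N/125 = 2484103; 2484103 ≡ 103 (mod 125); 103·17 ≡ 1, so inverse 17.
N/193 = 1608875; 1608875 ≡ 27 (mod 193); 27·143 ≡ 1, so inverse 143.
N/211 = 1471625; 1471625 ≡ 111 (mod 211); 111·192 ≡ 1, so inverse 192.
N/61 = 5090375; 5090375 ≡ 47 (mod 61); 47·13 ≡ 1, so inverse 13.
t ≡ 18·2484103·17 + 101·1608875·143 + 72·1471625·192 + 22·5090375·13 = 45796708393.
45796708393 mod 310512875 = 151315768.

151315768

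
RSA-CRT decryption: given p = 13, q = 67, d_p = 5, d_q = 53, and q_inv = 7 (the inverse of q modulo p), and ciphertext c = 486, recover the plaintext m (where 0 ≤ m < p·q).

m₁ = c^(d_p) mod p: c ≡ 5 (mod 13), and 5^5 mod 13 = 5.
m₂ = c^(d_q) mod q: c ≡ 17 (mod 67), and 17^53 mod 67 = 56.
h = q_inv·(m₁ − m₂) mod p = 7·(5 − 56) mod 13 = 7.
m = m₂ + h·q = 56 + 7·67 = 525.

525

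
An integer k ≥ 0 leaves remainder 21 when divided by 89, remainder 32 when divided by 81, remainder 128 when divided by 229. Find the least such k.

1194134

From k ≡ 21 (mod 89) write k = 21 + 89t. Substituting into k ≡ 32 (mod 81) gives 89t ≡ 11 (mod 81), and since 8⁻¹ ≡ 71 (mod 81), t ≡ 52. Hence k ≡ 21 + 89·52 = 4649 (mod 7209).
From k ≡ 4649 (mod 7209) write k = 4649 + 7209t. Substituting into k ≡ 128 (mod 229) gives 7209t ≡ 59 (mod 229), and since 110⁻¹ ≡ 127 (mod 229), t ≡ 165. Hence k ≡ 4649 + 7209·165 = 1194134 (mod 1650861).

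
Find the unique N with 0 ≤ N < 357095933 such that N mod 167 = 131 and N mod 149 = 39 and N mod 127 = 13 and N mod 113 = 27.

The moduli are pairwise coprime; M = 167·149·127·113 = 357095933.
M/167 = 2138299; 2138299 ≡ 31 (mod 167); 31·97 ≡ 1, so inverse 97.
M/149 = 2396617; 2396617 ≡ 101 (mod 149); 101·90 ≡ 1, so inverse 90.
M/127 = 2811779; 2811779 ≡ 126 (mod 127); 126·126 ≡ 1, so inverse 126.
M/113 = 3160141; 3160141 ≡ 96 (mod 113); 96·93 ≡ 1, so inverse 93.
N ≡ 131·2138299·97 + 39·2396617·90 + 13·2811779·126 + 27·3160141·93 = 48124299116.
48124299116 mod 357095933 = 273444094.

273444094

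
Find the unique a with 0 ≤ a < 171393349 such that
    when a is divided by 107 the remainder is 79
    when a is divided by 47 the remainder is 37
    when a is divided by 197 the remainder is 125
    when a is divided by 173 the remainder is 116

From a ≡ 79 (mod 107) write a = 79 + 107t. Substituting into a ≡ 37 (mod 47) gives 107t ≡ 5 (mod 47), and since 13⁻¹ ≡ 29 (mod 47), t ≡ 4. Hence a ≡ 79 + 107·4 = 507 (mod 5029).
From a ≡ 507 (mod 5029) write a = 507 + 5029t. Substituting into a ≡ 125 (mod 197) gives 5029t ≡ 12 (mod 197), and since 104⁻¹ ≡ 36 (mod 197), t ≡ 38. Hence a ≡ 507 + 5029·38 = 191609 (mod 990713).
From a ≡ 191609 (mod 990713) write a = 191609 + 990713t. Substituting into a ≡ 116 (mod 173) gives 990713t ≡ 18 (mod 173), and since 115⁻¹ ≡ 170 (mod 173), t ≡ 119. Hence a ≡ 191609 + 990713·119 = 118086456 (mod 171393349).

118086456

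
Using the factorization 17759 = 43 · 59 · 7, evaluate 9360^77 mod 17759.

Mod 43: 9360 ≡ 29; by Fermat, exponent reduces to 77 mod 42 = 35; 29^35 ≡ 37 (mod 43).
Mod 59: 9360 ≡ 38; by Fermat, exponent reduces to 77 mod 58 = 19; 38^19 ≡ 13 (mod 59).
Mod 7: 9360 ≡ 1; by Fermat, exponent reduces to 77 mod 6 = 5; 1^5 ≡ 1 (mod 7).
Combine by CRT: x ≡ 37 (mod 43), x ≡ 13 (mod 59), x ≡ 1 (mod 7) ⇒ x ≡ 3907 (mod 17759).

3907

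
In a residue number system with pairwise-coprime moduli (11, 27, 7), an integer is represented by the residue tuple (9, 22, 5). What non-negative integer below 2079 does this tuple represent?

1615

The moduli are pairwise coprime; N = 11·27·7 = 2079.
N/11 = 189; 189 ≡ 2 (mod 11); 2·6 ≡ 1, so inverse 6.
N/27 = 77; 77 ≡ 23 (mod 27); 23·20 ≡ 1, so inverse 20.
N/7 = 297; 297 ≡ 3 (mod 7); 3·5 ≡ 1, so inverse 5.
x ≡ 9·189·6 + 22·77·20 + 5·297·5 = 51511.
51511 mod 2079 = 1615.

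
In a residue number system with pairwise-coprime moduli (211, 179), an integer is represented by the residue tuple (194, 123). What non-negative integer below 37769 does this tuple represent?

33954

Combine the congruences pairwise.
From x ≡ 194 (mod 211) write x = 194 + 211t. Substituting into x ≡ 123 (mod 179) gives 211t ≡ 108 (mod 179), and since 32⁻¹ ≡ 28 (mod 179), t ≡ 160. Hence x ≡ 194 + 211·160 = 33954 (mod 37769).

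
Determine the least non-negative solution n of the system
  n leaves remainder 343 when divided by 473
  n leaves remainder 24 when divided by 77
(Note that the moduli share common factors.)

3181

gcd(473, 77) = 11 and 11 | (24 − 343), so the pair is consistent; merging gives n ≡ 3181 (mod 3311), where 3311 = lcm(473, 77).
The solution is unique modulo lcm(473, 77) = 3311.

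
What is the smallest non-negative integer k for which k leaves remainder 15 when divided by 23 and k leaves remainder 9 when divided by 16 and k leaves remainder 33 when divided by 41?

14137

From k ≡ 15 (mod 23) write k = 15 + 23t. Substituting into k ≡ 9 (mod 16) gives 23t ≡ 10 (mod 16), and since 7⁻¹ ≡ 7 (mod 16), t ≡ 6. Hence k ≡ 15 + 23·6 = 153 (mod 368).
From k ≡ 153 (mod 368) write k = 153 + 368t. Substituting into k ≡ 33 (mod 41) gives 368t ≡ 3 (mod 41), and since 40⁻¹ ≡ 40 (mod 41), t ≡ 38. Hence k ≡ 153 + 368·38 = 14137 (mod 15088).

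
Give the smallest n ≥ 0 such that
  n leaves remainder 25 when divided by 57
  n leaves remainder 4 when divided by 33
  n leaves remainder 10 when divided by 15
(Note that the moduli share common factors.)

gcd(57, 33) = 3 and 3 | (4 − 25), so the pair is consistent; merging gives n ≡ 367 (mod 627), where 627 = lcm(57, 33).
gcd(627, 15) = 3 and 3 | (10 − 367), so the pair is consistent; merging gives n ≡ 2875 (mod 3135), where 3135 = lcm(627, 15).
The solution is unique modulo lcm(57, 33, 15) = 3135.

2875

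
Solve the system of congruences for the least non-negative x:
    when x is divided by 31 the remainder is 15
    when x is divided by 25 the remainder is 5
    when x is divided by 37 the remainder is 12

9780

The moduli are pairwise coprime; N = 31·25·37 = 28675.
N/31 = 925; 925 ≡ 26 (mod 31); 26·6 ≡ 1, so inverse 6.
N/25 = 1147; 1147 ≡ 22 (mod 25); 22·8 ≡ 1, so inverse 8.
N/37 = 775; 775 ≡ 35 (mod 37); 35·18 ≡ 1, so inverse 18.
x ≡ 15·925·6 + 5·1147·8 + 12·775·18 = 296530.
296530 mod 28675 = 9780.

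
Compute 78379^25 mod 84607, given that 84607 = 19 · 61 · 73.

65005

Mod 19: 78379 ≡ 4; by Fermat, exponent reduces to 25 mod 18 = 7; 4^7 ≡ 6 (mod 19).
Mod 61: 78379 ≡ 55; 55^25 ≡ 40 (mod 61).
Mod 73: 78379 ≡ 50; 50^25 ≡ 35 (mod 73).
Combine by CRT: x ≡ 6 (mod 19), x ≡ 40 (mod 61), x ≡ 35 (mod 73) ⇒ x ≡ 65005 (mod 84607).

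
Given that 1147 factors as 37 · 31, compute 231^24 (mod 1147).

1120

Mod 37: 231 ≡ 9; 9^24 ≡ 10 (mod 37).
Mod 31: 231 ≡ 14; 14^24 ≡ 4 (mod 31).
Combine by CRT: x ≡ 10 (mod 37), x ≡ 4 (mod 31) ⇒ x ≡ 1120 (mod 1147).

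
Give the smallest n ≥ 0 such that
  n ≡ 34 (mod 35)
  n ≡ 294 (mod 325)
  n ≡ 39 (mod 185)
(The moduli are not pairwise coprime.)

78294

gcd(35, 325) = 5 and 5 | (294 − 34), so the pair is consistent; merging gives n ≡ 944 (mod 2275), where 2275 = lcm(35, 325).
gcd(2275, 185) = 5 and 5 | (39 − 944), so the pair is consistent; merging gives n ≡ 78294 (mod 84175), where 84175 = lcm(2275, 185).
The solution is unique modulo lcm(35, 325, 185) = 84175.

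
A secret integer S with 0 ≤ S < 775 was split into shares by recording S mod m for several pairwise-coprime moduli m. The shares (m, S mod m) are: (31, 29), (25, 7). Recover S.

Combine the congruences pairwise.
From S ≡ 29 (mod 31) write S = 29 + 31t. Substituting into S ≡ 7 (mod 25) gives 31t ≡ 3 (mod 25), and since 6⁻¹ ≡ 21 (mod 25), t ≡ 13. Hence S ≡ 29 + 31·13 = 432 (mod 775).

432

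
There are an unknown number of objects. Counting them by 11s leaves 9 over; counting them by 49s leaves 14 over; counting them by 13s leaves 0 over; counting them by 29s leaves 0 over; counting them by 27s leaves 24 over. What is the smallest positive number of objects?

From N ≡ 9 (mod 11) write N = 9 + 11t. Substituting into N ≡ 14 (mod 49) gives 11t ≡ 5 (mod 49), and since 11⁻¹ ≡ 9 (mod 49), t ≡ 45. Hence N ≡ 9 + 11·45 = 504 (mod 539).
From N ≡ 504 (mod 539) write N = 504 + 539t. Substituting into N ≡ 0 (mod 13) gives 539t ≡ 3 (mod 13), and since 6⁻¹ ≡ 11 (mod 13), t ≡ 7. Hence N ≡ 504 + 539·7 = 4277 (mod 7007).
From N ≡ 4277 (mod 7007) write N = 4277 + 7007t. Substituting into N ≡ 0 (mod 29) gives 7007t ≡ 15 (mod 29), and since 18⁻¹ ≡ 21 (mod 29), t ≡ 25. Hence N ≡ 4277 + 7007·25 = 179452 (mod 203203).
From N ≡ 179452 (mod 203203) write N = 179452 + 203203t. Substituting into N ≡ 24 (mod 27) gives 203203t ≡ 14 (mod 27), and since 1⁻¹ ≡ 1 (mod 27), t ≡ 14. Hence N ≡ 179452 + 203203·14 = 3024294 (mod 5486481).

3024294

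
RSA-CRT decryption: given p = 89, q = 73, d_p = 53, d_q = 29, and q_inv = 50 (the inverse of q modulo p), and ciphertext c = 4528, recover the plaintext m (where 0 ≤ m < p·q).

m₁ = c^(d_p) mod p: c ≡ 78 (mod 89), and 78^53 mod 89 = 64.
m₂ = c^(d_q) mod q: c ≡ 2 (mod 73), and 2^29 mod 73 = 4.
h = q_inv·(m₁ − m₂) mod p = 50·(64 − 4) mod 89 = 63.
m = m₂ + h·q = 4 + 63·73 = 4603.

4603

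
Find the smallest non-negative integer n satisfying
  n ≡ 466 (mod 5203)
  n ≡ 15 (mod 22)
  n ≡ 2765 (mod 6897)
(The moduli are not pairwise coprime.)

Combine the congruences pairwise.
gcd(5203, 22) = 11 and 11 | (15 − 466), so the pair is consistent; merging gives n ≡ 5669 (mod 10406), where 10406 = lcm(5203, 22).
gcd(10406, 6897) = 121 and 121 | (2765 − 5669), so the pair is consistent; merging gives n ≡ 99323 (mod 593142), where 593142 = lcm(10406, 6897).
The solution is unique modulo lcm(5203, 22, 6897) = 593142.

99323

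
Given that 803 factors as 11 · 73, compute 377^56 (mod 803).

586

Mod 11: 377 ≡ 3; by Fermat, exponent reduces to 56 mod 10 = 6; 3^6 ≡ 3 (mod 11).
Mod 73: 377 ≡ 12; 12^56 ≡ 2 (mod 73).
Combine by CRT: x ≡ 3 (mod 11), x ≡ 2 (mod 73) ⇒ x ≡ 586 (mod 803).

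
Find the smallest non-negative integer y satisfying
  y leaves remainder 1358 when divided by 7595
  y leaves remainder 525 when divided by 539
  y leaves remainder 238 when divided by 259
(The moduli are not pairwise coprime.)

1960868

gcd(7595, 539) = 49 and 49 | (525 − 1358), so the pair is consistent; merging gives y ≡ 39333 (mod 83545), where 83545 = lcm(7595, 539).
gcd(83545, 259) = 7 and 7 | (238 − 39333), so the pair is consistent; merging gives y ≡ 1960868 (mod 3091165), where 3091165 = lcm(83545, 259).
The solution is unique modulo lcm(7595, 539, 259) = 3091165.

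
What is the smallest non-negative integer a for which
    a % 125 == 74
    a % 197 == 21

Combine the congruences pairwise.
From a ≡ 74 (mod 125) write a = 74 + 125t. Substituting into a ≡ 21 (mod 197) gives 125t ≡ 144 (mod 197), and since 125⁻¹ ≡ 145 (mod 197), t ≡ 195. Hence a ≡ 74 + 125·195 = 24449 (mod 24625).

24449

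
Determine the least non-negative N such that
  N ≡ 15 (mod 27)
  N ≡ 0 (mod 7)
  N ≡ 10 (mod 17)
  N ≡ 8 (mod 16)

16296

The moduli are pairwise coprime; M = 27·7·17·16 = 51408.
M/27 = 1904; 1904 ≡ 14 (mod 27); 14·2 ≡ 1, so inverse 2.
M/7 = 7344; 7344 ≡ 1 (mod 7), inverse 1.
M/17 = 3024; 3024 ≡ 15 (mod 17); 15·8 ≡ 1, so inverse 8.
M/16 = 3213; 3213 ≡ 13 (mod 16); 13·5 ≡ 1, so inverse 5.
N ≡ 15·1904·2 + 0·7344·1 + 10·3024·8 + 8·3213·5 = 427560.
427560 mod 51408 = 16296.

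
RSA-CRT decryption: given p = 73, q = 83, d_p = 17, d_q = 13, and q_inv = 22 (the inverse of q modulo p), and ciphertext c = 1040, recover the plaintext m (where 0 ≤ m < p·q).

m₁ = c^(d_p) mod p: c ≡ 18 (mod 73), and 18^17 mod 73 = 69.
m₂ = c^(d_q) mod q: c ≡ 44 (mod 83), and 44^13 mod 83 = 28.
h = q_inv·(m₁ − m₂) mod p = 22·(69 − 28) mod 73 = 26.
m = m₂ + h·q = 28 + 26·83 = 2186.

2186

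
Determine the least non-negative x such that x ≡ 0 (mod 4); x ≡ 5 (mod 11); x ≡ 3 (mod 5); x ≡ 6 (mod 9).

Combine the congruences pairwise.
From x ≡ 0 (mod 4) write x = 0 + 4t. Substituting into x ≡ 5 (mod 11) gives 4t ≡ 5 (mod 11), and since 4⁻¹ ≡ 3 (mod 11), t ≡ 4. Hence x ≡ 0 + 4·4 = 16 (mod 44).
From x ≡ 16 (mod 44) write x = 16 + 44t. Substituting into x ≡ 3 (mod 5) gives 44t ≡ 2 (mod 5), and since 4⁻¹ ≡ 4 (mod 5), t ≡ 3. Hence x ≡ 16 + 44·3 = 148 (mod 220).
From x ≡ 148 (mod 220) write x = 148 + 220t. Substituting into x ≡ 6 (mod 9) gives 220t ≡ 2 (mod 9), and since 4⁻¹ ≡ 7 (mod 9), t ≡ 5. Hence x ≡ 148 + 220·5 = 1248 (mod 1980).

1248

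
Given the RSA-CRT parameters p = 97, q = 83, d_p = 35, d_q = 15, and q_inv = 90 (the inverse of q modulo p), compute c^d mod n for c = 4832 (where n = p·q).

m₁ = c^(d_p) mod p: c ≡ 79 (mod 97), and 79^35 mod 97 = 85.
m₂ = c^(d_q) mod q: c ≡ 18 (mod 83), and 18^15 mod 83 = 79.
h = q_inv·(m₁ − m₂) mod p = 90·(85 − 79) mod 97 = 55.
m = m₂ + h·q = 79 + 55·83 = 4644.

4644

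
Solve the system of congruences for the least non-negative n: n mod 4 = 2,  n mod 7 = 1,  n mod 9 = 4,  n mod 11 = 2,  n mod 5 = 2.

Combine the congruences pairwise.
From n ≡ 2 (mod 4) write n = 2 + 4t. Substituting into n ≡ 1 (mod 7) gives 4t ≡ 6 (mod 7), and since 4⁻¹ ≡ 2 (mod 7), t ≡ 5. Hence n ≡ 2 + 4·5 = 22 (mod 28).
From n ≡ 22 (mod 28) write n = 22 + 28t. Substituting into n ≡ 4 (mod 9) gives 28t ≡ 0 (mod 9), and since 1⁻¹ ≡ 1 (mod 9), t ≡ 0. Hence n ≡ 22 + 28·0 = 22 (mod 252).
From n ≡ 22 (mod 252) write n = 22 + 252t. Substituting into n ≡ 2 (mod 11) gives 252t ≡ 2 (mod 11), and since 10⁻¹ ≡ 10 (mod 11), t ≡ 9. Hence n ≡ 22 + 252·9 = 2290 (mod 2772).
From n ≡ 2290 (mod 2772) write n = 2290 + 2772t. Substituting into n ≡ 2 (mod 5) gives 2772t ≡ 2 (mod 5), and since 2⁻¹ ≡ 3 (mod 5), t ≡ 1. Hence n ≡ 2290 + 2772·1 = 5062 (mod 13860).

5062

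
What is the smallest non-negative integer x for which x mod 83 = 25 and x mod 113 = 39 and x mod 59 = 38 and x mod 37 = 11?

15915524

The moduli are pairwise coprime; N = 83·113·59·37 = 20474357.
N/83 = 246679; 246679 ≡ 3 (mod 83); 3·28 ≡ 1, so inverse 28.
N/113 = 181189; 181189 ≡ 50 (mod 113); 50·52 ≡ 1, so inverse 52.
N/59 = 347023; 347023 ≡ 44 (mod 59); 44·55 ≡ 1, so inverse 55.
N/37 = 553361; 553361 ≡ 26 (mod 37); 26·10 ≡ 1, so inverse 10.
x ≡ 25·246679·28 + 39·181189·52 + 38·347023·55 + 11·553361·10 = 1326274372.
1326274372 mod 20474357 = 15915524.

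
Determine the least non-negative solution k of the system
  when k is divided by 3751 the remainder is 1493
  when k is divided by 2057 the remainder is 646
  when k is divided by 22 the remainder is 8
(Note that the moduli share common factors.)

95268

Combine the congruences pairwise.
gcd(3751, 2057) = 121 and 121 | (646 − 1493), so the pair is consistent; merging gives k ≡ 31501 (mod 63767), where 63767 = lcm(3751, 2057).
gcd(63767, 22) = 11 and 11 | (8 − 31501), so the pair is consistent; merging gives k ≡ 95268 (mod 127534), where 127534 = lcm(63767, 22).
The solution is unique modulo lcm(3751, 2057, 22) = 127534.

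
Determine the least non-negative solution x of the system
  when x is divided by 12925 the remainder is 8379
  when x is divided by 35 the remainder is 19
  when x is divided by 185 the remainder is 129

3317179

gcd(12925, 35) = 5 and 5 | (19 − 8379), so the pair is consistent; merging gives x ≡ 60079 (mod 90475), where 90475 = lcm(12925, 35).
gcd(90475, 185) = 5 and 5 | (129 − 60079), so the pair is consistent; merging gives x ≡ 3317179 (mod 3347575), where 3347575 = lcm(90475, 185).
The solution is unique modulo lcm(12925, 35, 185) = 3347575.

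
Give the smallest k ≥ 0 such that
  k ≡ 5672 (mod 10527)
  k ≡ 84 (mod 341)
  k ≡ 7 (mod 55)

Combine the congruences pairwise.
gcd(10527, 341) = 11 and 11 | (84 − 5672), so the pair is consistent; merging gives k ≡ 37253 (mod 326337), where 326337 = lcm(10527, 341).
gcd(326337, 55) = 11 and 11 | (7 − 37253), so the pair is consistent; merging gives k ≡ 689927 (mod 1631685), where 1631685 = lcm(326337, 55).
The solution is unique modulo lcm(10527, 341, 55) = 1631685.

689927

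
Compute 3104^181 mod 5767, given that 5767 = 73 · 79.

3104

Mod 73: 3104 ≡ 38; by Fermat, exponent reduces to 181 mod 72 = 37; 38^37 ≡ 38 (mod 73).
Mod 79: 3104 ≡ 23; by Fermat, exponent reduces to 181 mod 78 = 25; 23^25 ≡ 23 (mod 79).
Combine by CRT: x ≡ 38 (mod 73), x ≡ 23 (mod 79) ⇒ x ≡ 3104 (mod 5767).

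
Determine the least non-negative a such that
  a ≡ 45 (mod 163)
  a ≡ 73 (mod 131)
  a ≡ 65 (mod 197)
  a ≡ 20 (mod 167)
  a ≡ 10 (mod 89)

58208414313

Combine the congruences pairwise.
From a ≡ 45 (mod 163) write a = 45 + 163t. Substituting into a ≡ 73 (mod 131) gives 163t ≡ 28 (mod 131), and since 32⁻¹ ≡ 86 (mod 131), t ≡ 50. Hence a ≡ 45 + 163·50 = 8195 (mod 21353).
From a ≡ 8195 (mod 21353) write a = 8195 + 21353t. Substituting into a ≡ 65 (mod 197) gives 21353t ≡ 144 (mod 197), and since 77⁻¹ ≡ 87 (mod 197), t ≡ 117. Hence a ≡ 8195 + 21353·117 = 2506496 (mod 4206541).
From a ≡ 2506496 (mod 4206541) write a = 2506496 + 4206541t. Substituting into a ≡ 20 (mod 167) gives 4206541t ≡ 27 (mod 167), and since 145⁻¹ ≡ 129 (mod 167), t ≡ 143. Hence a ≡ 2506496 + 4206541·143 = 604041859 (mod 702492347).
From a ≡ 604041859 (mod 702492347) write a = 604041859 + 702492347t. Substituting into a ≡ 10 (mod 89) gives 702492347t ≡ 83 (mod 89), and since 39⁻¹ ≡ 16 (mod 89), t ≡ 82. Hence a ≡ 604041859 + 702492347·82 = 58208414313 (mod 62521818883).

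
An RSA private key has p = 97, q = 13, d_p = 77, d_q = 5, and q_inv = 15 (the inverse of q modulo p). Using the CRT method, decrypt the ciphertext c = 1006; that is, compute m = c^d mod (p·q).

m₁ = c^(d_p) mod p: c ≡ 36 (mod 97), and 36^77 mod 97 = 62.
m₂ = c^(d_q) mod q: c ≡ 5 (mod 13), and 5^5 mod 13 = 5.
h = q_inv·(m₁ − m₂) mod p = 15·(62 − 5) mod 97 = 79.
m = m₂ + h·q = 5 + 79·13 = 1032.

1032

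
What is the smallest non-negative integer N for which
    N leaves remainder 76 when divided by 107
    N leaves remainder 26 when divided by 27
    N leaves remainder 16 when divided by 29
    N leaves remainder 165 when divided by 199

2972429

Combine the congruences pairwise.
From N ≡ 76 (mod 107) write N = 76 + 107t. Substituting into N ≡ 26 (mod 27) gives 107t ≡ 4 (mod 27), and since 26⁻¹ ≡ 26 (mod 27), t ≡ 23. Hence N ≡ 76 + 107·23 = 2537 (mod 2889).
From N ≡ 2537 (mod 2889) write N = 2537 + 2889t. Substituting into N ≡ 16 (mod 29) gives 2889t ≡ 2 (mod 29), and since 18⁻¹ ≡ 21 (mod 29), t ≡ 13. Hence N ≡ 2537 + 2889·13 = 40094 (mod 83781).
From N ≡ 40094 (mod 83781) write N = 40094 + 83781t. Substituting into N ≡ 165 (mod 199) gives 83781t ≡ 70 (mod 199), and since 2⁻¹ ≡ 100 (mod 199), t ≡ 35. Hence N ≡ 40094 + 83781·35 = 2972429 (mod 16672419).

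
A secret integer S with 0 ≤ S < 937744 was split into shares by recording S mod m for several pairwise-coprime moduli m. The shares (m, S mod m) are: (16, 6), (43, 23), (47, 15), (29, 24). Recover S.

592262

From S ≡ 6 (mod 16) write S = 6 + 16t. Substituting into S ≡ 23 (mod 43) gives 16t ≡ 17 (mod 43), and since 16⁻¹ ≡ 35 (mod 43), t ≡ 36. Hence S ≡ 6 + 16·36 = 582 (mod 688).
From S ≡ 582 (mod 688) write S = 582 + 688t. Substituting into S ≡ 15 (mod 47) gives 688t ≡ 44 (mod 47), and since 30⁻¹ ≡ 11 (mod 47), t ≡ 14. Hence S ≡ 582 + 688·14 = 10214 (mod 32336).
From S ≡ 10214 (mod 32336) write S = 10214 + 32336t. Substituting into S ≡ 24 (mod 29) gives 32336t ≡ 18 (mod 29), and since 1⁻¹ ≡ 1 (mod 29), t ≡ 18. Hence S ≡ 10214 + 32336·18 = 592262 (mod 937744).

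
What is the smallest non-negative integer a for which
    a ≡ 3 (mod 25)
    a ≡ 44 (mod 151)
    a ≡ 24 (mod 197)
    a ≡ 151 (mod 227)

Combine the congruences pairwise.
From a ≡ 3 (mod 25) write a = 3 + 25t. Substituting into a ≡ 44 (mod 151) gives 25t ≡ 41 (mod 151), and since 25⁻¹ ≡ 145 (mod 151), t ≡ 56. Hence a ≡ 3 + 25·56 = 1403 (mod 3775).
From a ≡ 1403 (mod 3775) write a = 1403 + 3775t. Substituting into a ≡ 24 (mod 197) gives 3775t ≡ 0 (mod 197), and since 32⁻¹ ≡ 117 (mod 197), t ≡ 0. Hence a ≡ 1403 + 3775·0 = 1403 (mod 743675).
From a ≡ 1403 (mod 743675) write a = 1403 + 743675t. Substituting into a ≡ 151 (mod 227) gives 743675t ≡ 110 (mod 227), and since 23⁻¹ ≡ 79 (mod 227), t ≡ 64. Hence a ≡ 1403 + 743675·64 = 47596603 (mod 168814225).

47596603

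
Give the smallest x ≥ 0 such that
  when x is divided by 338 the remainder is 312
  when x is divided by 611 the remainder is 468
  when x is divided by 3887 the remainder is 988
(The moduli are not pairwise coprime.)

Combine the congruences pairwise.
gcd(338, 611) = 13 and 13 | (468 − 312), so the pair is consistent; merging gives x ≡ 11466 (mod 15886), where 15886 = lcm(338, 611).
gcd(15886, 3887) = 169 and 169 | (988 − 11466), so the pair is consistent; merging gives x ≡ 249756 (mod 365378), where 365378 = lcm(15886, 3887).
The solution is unique modulo lcm(338, 611, 3887) = 365378.

249756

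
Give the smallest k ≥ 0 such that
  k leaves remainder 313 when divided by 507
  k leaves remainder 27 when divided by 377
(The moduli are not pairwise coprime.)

Combine the congruences pairwise.
gcd(507, 377) = 13 and 13 | (27 − 313), so the pair is consistent; merging gives k ≡ 10960 (mod 14703), where 14703 = lcm(507, 377).
The solution is unique modulo lcm(507, 377) = 14703.

10960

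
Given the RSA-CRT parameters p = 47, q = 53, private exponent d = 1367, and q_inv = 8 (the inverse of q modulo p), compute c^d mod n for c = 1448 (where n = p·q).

2202

d_p = d mod (p−1) = 1367 mod 46 = 33; d_q = d mod (q−1) = 15.
m₁ = c^(d_p) mod p: c ≡ 38 (mod 47), and 38^33 mod 47 = 40.
m₂ = c^(d_q) mod q: c ≡ 17 (mod 53), and 17^15 mod 53 = 29.
h = q_inv·(m₁ − m₂) mod p = 8·(40 − 29) mod 47 = 41.
m = m₂ + h·q = 29 + 41·53 = 2202.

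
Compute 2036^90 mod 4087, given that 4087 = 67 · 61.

Mod 67: 2036 ≡ 26; by Fermat, exponent reduces to 90 mod 66 = 24; 26^24 ≡ 40 (mod 67).
Mod 61: 2036 ≡ 23; by Fermat, exponent reduces to 90 mod 60 = 30; 23^30 ≡ 60 (mod 61).
Combine by CRT: x ≡ 40 (mod 67), x ≡ 60 (mod 61) ⇒ x ≡ 2988 (mod 4087).

2988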